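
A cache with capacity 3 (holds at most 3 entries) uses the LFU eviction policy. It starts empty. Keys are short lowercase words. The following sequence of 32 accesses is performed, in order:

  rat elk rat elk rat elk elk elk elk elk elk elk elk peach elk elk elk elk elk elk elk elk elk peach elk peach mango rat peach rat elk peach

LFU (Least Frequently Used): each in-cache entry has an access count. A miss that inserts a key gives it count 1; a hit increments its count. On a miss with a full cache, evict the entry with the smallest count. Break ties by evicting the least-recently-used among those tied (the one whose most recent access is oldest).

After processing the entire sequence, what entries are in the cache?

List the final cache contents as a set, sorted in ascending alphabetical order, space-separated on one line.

Answer: elk peach rat

Derivation:
LFU simulation (capacity=3):
  1. access rat: MISS. Cache: [rat(c=1)]
  2. access elk: MISS. Cache: [rat(c=1) elk(c=1)]
  3. access rat: HIT, count now 2. Cache: [elk(c=1) rat(c=2)]
  4. access elk: HIT, count now 2. Cache: [rat(c=2) elk(c=2)]
  5. access rat: HIT, count now 3. Cache: [elk(c=2) rat(c=3)]
  6. access elk: HIT, count now 3. Cache: [rat(c=3) elk(c=3)]
  7. access elk: HIT, count now 4. Cache: [rat(c=3) elk(c=4)]
  8. access elk: HIT, count now 5. Cache: [rat(c=3) elk(c=5)]
  9. access elk: HIT, count now 6. Cache: [rat(c=3) elk(c=6)]
  10. access elk: HIT, count now 7. Cache: [rat(c=3) elk(c=7)]
  11. access elk: HIT, count now 8. Cache: [rat(c=3) elk(c=8)]
  12. access elk: HIT, count now 9. Cache: [rat(c=3) elk(c=9)]
  13. access elk: HIT, count now 10. Cache: [rat(c=3) elk(c=10)]
  14. access peach: MISS. Cache: [peach(c=1) rat(c=3) elk(c=10)]
  15. access elk: HIT, count now 11. Cache: [peach(c=1) rat(c=3) elk(c=11)]
  16. access elk: HIT, count now 12. Cache: [peach(c=1) rat(c=3) elk(c=12)]
  17. access elk: HIT, count now 13. Cache: [peach(c=1) rat(c=3) elk(c=13)]
  18. access elk: HIT, count now 14. Cache: [peach(c=1) rat(c=3) elk(c=14)]
  19. access elk: HIT, count now 15. Cache: [peach(c=1) rat(c=3) elk(c=15)]
  20. access elk: HIT, count now 16. Cache: [peach(c=1) rat(c=3) elk(c=16)]
  21. access elk: HIT, count now 17. Cache: [peach(c=1) rat(c=3) elk(c=17)]
  22. access elk: HIT, count now 18. Cache: [peach(c=1) rat(c=3) elk(c=18)]
  23. access elk: HIT, count now 19. Cache: [peach(c=1) rat(c=3) elk(c=19)]
  24. access peach: HIT, count now 2. Cache: [peach(c=2) rat(c=3) elk(c=19)]
  25. access elk: HIT, count now 20. Cache: [peach(c=2) rat(c=3) elk(c=20)]
  26. access peach: HIT, count now 3. Cache: [rat(c=3) peach(c=3) elk(c=20)]
  27. access mango: MISS, evict rat(c=3). Cache: [mango(c=1) peach(c=3) elk(c=20)]
  28. access rat: MISS, evict mango(c=1). Cache: [rat(c=1) peach(c=3) elk(c=20)]
  29. access peach: HIT, count now 4. Cache: [rat(c=1) peach(c=4) elk(c=20)]
  30. access rat: HIT, count now 2. Cache: [rat(c=2) peach(c=4) elk(c=20)]
  31. access elk: HIT, count now 21. Cache: [rat(c=2) peach(c=4) elk(c=21)]
  32. access peach: HIT, count now 5. Cache: [rat(c=2) peach(c=5) elk(c=21)]
Total: 27 hits, 5 misses, 2 evictions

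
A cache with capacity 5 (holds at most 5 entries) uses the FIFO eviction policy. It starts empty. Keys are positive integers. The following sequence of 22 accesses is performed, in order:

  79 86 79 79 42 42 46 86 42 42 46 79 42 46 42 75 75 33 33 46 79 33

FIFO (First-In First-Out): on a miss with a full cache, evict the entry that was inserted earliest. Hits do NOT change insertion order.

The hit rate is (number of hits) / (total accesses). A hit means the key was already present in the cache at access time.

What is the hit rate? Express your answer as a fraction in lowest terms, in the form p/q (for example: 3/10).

Answer: 15/22

Derivation:
FIFO simulation (capacity=5):
  1. access 79: MISS. Cache (old->new): [79]
  2. access 86: MISS. Cache (old->new): [79 86]
  3. access 79: HIT. Cache (old->new): [79 86]
  4. access 79: HIT. Cache (old->new): [79 86]
  5. access 42: MISS. Cache (old->new): [79 86 42]
  6. access 42: HIT. Cache (old->new): [79 86 42]
  7. access 46: MISS. Cache (old->new): [79 86 42 46]
  8. access 86: HIT. Cache (old->new): [79 86 42 46]
  9. access 42: HIT. Cache (old->new): [79 86 42 46]
  10. access 42: HIT. Cache (old->new): [79 86 42 46]
  11. access 46: HIT. Cache (old->new): [79 86 42 46]
  12. access 79: HIT. Cache (old->new): [79 86 42 46]
  13. access 42: HIT. Cache (old->new): [79 86 42 46]
  14. access 46: HIT. Cache (old->new): [79 86 42 46]
  15. access 42: HIT. Cache (old->new): [79 86 42 46]
  16. access 75: MISS. Cache (old->new): [79 86 42 46 75]
  17. access 75: HIT. Cache (old->new): [79 86 42 46 75]
  18. access 33: MISS, evict 79. Cache (old->new): [86 42 46 75 33]
  19. access 33: HIT. Cache (old->new): [86 42 46 75 33]
  20. access 46: HIT. Cache (old->new): [86 42 46 75 33]
  21. access 79: MISS, evict 86. Cache (old->new): [42 46 75 33 79]
  22. access 33: HIT. Cache (old->new): [42 46 75 33 79]
Total: 15 hits, 7 misses, 2 evictions

Hit rate = 15/22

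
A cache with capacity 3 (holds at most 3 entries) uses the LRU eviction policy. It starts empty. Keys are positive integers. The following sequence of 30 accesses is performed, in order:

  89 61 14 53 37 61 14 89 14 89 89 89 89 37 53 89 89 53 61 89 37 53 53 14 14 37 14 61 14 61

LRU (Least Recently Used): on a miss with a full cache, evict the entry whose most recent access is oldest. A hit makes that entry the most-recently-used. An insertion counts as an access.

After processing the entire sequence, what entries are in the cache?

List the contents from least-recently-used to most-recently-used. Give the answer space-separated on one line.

Answer: 37 14 61

Derivation:
LRU simulation (capacity=3):
  1. access 89: MISS. Cache (LRU->MRU): [89]
  2. access 61: MISS. Cache (LRU->MRU): [89 61]
  3. access 14: MISS. Cache (LRU->MRU): [89 61 14]
  4. access 53: MISS, evict 89. Cache (LRU->MRU): [61 14 53]
  5. access 37: MISS, evict 61. Cache (LRU->MRU): [14 53 37]
  6. access 61: MISS, evict 14. Cache (LRU->MRU): [53 37 61]
  7. access 14: MISS, evict 53. Cache (LRU->MRU): [37 61 14]
  8. access 89: MISS, evict 37. Cache (LRU->MRU): [61 14 89]
  9. access 14: HIT. Cache (LRU->MRU): [61 89 14]
  10. access 89: HIT. Cache (LRU->MRU): [61 14 89]
  11. access 89: HIT. Cache (LRU->MRU): [61 14 89]
  12. access 89: HIT. Cache (LRU->MRU): [61 14 89]
  13. access 89: HIT. Cache (LRU->MRU): [61 14 89]
  14. access 37: MISS, evict 61. Cache (LRU->MRU): [14 89 37]
  15. access 53: MISS, evict 14. Cache (LRU->MRU): [89 37 53]
  16. access 89: HIT. Cache (LRU->MRU): [37 53 89]
  17. access 89: HIT. Cache (LRU->MRU): [37 53 89]
  18. access 53: HIT. Cache (LRU->MRU): [37 89 53]
  19. access 61: MISS, evict 37. Cache (LRU->MRU): [89 53 61]
  20. access 89: HIT. Cache (LRU->MRU): [53 61 89]
  21. access 37: MISS, evict 53. Cache (LRU->MRU): [61 89 37]
  22. access 53: MISS, evict 61. Cache (LRU->MRU): [89 37 53]
  23. access 53: HIT. Cache (LRU->MRU): [89 37 53]
  24. access 14: MISS, evict 89. Cache (LRU->MRU): [37 53 14]
  25. access 14: HIT. Cache (LRU->MRU): [37 53 14]
  26. access 37: HIT. Cache (LRU->MRU): [53 14 37]
  27. access 14: HIT. Cache (LRU->MRU): [53 37 14]
  28. access 61: MISS, evict 53. Cache (LRU->MRU): [37 14 61]
  29. access 14: HIT. Cache (LRU->MRU): [37 61 14]
  30. access 61: HIT. Cache (LRU->MRU): [37 14 61]
Total: 15 hits, 15 misses, 12 evictions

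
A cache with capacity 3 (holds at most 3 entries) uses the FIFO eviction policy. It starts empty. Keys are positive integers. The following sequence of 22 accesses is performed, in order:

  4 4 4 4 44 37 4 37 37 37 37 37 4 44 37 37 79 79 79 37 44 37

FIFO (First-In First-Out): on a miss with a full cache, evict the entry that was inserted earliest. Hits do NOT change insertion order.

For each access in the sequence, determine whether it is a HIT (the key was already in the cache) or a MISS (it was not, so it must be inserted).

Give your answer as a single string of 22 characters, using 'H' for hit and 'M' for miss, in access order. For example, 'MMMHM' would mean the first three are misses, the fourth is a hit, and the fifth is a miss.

Answer: MHHHMMHHHHHHHHHHMHHHHH

Derivation:
FIFO simulation (capacity=3):
  1. access 4: MISS. Cache (old->new): [4]
  2. access 4: HIT. Cache (old->new): [4]
  3. access 4: HIT. Cache (old->new): [4]
  4. access 4: HIT. Cache (old->new): [4]
  5. access 44: MISS. Cache (old->new): [4 44]
  6. access 37: MISS. Cache (old->new): [4 44 37]
  7. access 4: HIT. Cache (old->new): [4 44 37]
  8. access 37: HIT. Cache (old->new): [4 44 37]
  9. access 37: HIT. Cache (old->new): [4 44 37]
  10. access 37: HIT. Cache (old->new): [4 44 37]
  11. access 37: HIT. Cache (old->new): [4 44 37]
  12. access 37: HIT. Cache (old->new): [4 44 37]
  13. access 4: HIT. Cache (old->new): [4 44 37]
  14. access 44: HIT. Cache (old->new): [4 44 37]
  15. access 37: HIT. Cache (old->new): [4 44 37]
  16. access 37: HIT. Cache (old->new): [4 44 37]
  17. access 79: MISS, evict 4. Cache (old->new): [44 37 79]
  18. access 79: HIT. Cache (old->new): [44 37 79]
  19. access 79: HIT. Cache (old->new): [44 37 79]
  20. access 37: HIT. Cache (old->new): [44 37 79]
  21. access 44: HIT. Cache (old->new): [44 37 79]
  22. access 37: HIT. Cache (old->new): [44 37 79]
Total: 18 hits, 4 misses, 1 evictions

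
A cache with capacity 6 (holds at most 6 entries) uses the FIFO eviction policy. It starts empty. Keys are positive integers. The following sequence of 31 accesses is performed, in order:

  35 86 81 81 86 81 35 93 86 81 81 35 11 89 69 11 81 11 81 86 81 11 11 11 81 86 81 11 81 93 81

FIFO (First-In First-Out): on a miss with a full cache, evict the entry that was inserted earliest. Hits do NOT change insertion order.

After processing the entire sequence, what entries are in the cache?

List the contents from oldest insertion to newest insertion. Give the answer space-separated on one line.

FIFO simulation (capacity=6):
  1. access 35: MISS. Cache (old->new): [35]
  2. access 86: MISS. Cache (old->new): [35 86]
  3. access 81: MISS. Cache (old->new): [35 86 81]
  4. access 81: HIT. Cache (old->new): [35 86 81]
  5. access 86: HIT. Cache (old->new): [35 86 81]
  6. access 81: HIT. Cache (old->new): [35 86 81]
  7. access 35: HIT. Cache (old->new): [35 86 81]
  8. access 93: MISS. Cache (old->new): [35 86 81 93]
  9. access 86: HIT. Cache (old->new): [35 86 81 93]
  10. access 81: HIT. Cache (old->new): [35 86 81 93]
  11. access 81: HIT. Cache (old->new): [35 86 81 93]
  12. access 35: HIT. Cache (old->new): [35 86 81 93]
  13. access 11: MISS. Cache (old->new): [35 86 81 93 11]
  14. access 89: MISS. Cache (old->new): [35 86 81 93 11 89]
  15. access 69: MISS, evict 35. Cache (old->new): [86 81 93 11 89 69]
  16. access 11: HIT. Cache (old->new): [86 81 93 11 89 69]
  17. access 81: HIT. Cache (old->new): [86 81 93 11 89 69]
  18. access 11: HIT. Cache (old->new): [86 81 93 11 89 69]
  19. access 81: HIT. Cache (old->new): [86 81 93 11 89 69]
  20. access 86: HIT. Cache (old->new): [86 81 93 11 89 69]
  21. access 81: HIT. Cache (old->new): [86 81 93 11 89 69]
  22. access 11: HIT. Cache (old->new): [86 81 93 11 89 69]
  23. access 11: HIT. Cache (old->new): [86 81 93 11 89 69]
  24. access 11: HIT. Cache (old->new): [86 81 93 11 89 69]
  25. access 81: HIT. Cache (old->new): [86 81 93 11 89 69]
  26. access 86: HIT. Cache (old->new): [86 81 93 11 89 69]
  27. access 81: HIT. Cache (old->new): [86 81 93 11 89 69]
  28. access 11: HIT. Cache (old->new): [86 81 93 11 89 69]
  29. access 81: HIT. Cache (old->new): [86 81 93 11 89 69]
  30. access 93: HIT. Cache (old->new): [86 81 93 11 89 69]
  31. access 81: HIT. Cache (old->new): [86 81 93 11 89 69]
Total: 24 hits, 7 misses, 1 evictions

Answer: 86 81 93 11 89 69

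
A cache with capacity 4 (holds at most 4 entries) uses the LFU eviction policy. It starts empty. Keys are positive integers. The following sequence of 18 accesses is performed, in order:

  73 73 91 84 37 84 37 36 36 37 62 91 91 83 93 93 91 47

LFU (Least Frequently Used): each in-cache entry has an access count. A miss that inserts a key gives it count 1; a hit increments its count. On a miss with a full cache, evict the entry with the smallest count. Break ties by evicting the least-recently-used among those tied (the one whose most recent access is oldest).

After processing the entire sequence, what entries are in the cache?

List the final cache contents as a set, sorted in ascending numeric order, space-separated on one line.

Answer: 37 47 91 93

Derivation:
LFU simulation (capacity=4):
  1. access 73: MISS. Cache: [73(c=1)]
  2. access 73: HIT, count now 2. Cache: [73(c=2)]
  3. access 91: MISS. Cache: [91(c=1) 73(c=2)]
  4. access 84: MISS. Cache: [91(c=1) 84(c=1) 73(c=2)]
  5. access 37: MISS. Cache: [91(c=1) 84(c=1) 37(c=1) 73(c=2)]
  6. access 84: HIT, count now 2. Cache: [91(c=1) 37(c=1) 73(c=2) 84(c=2)]
  7. access 37: HIT, count now 2. Cache: [91(c=1) 73(c=2) 84(c=2) 37(c=2)]
  8. access 36: MISS, evict 91(c=1). Cache: [36(c=1) 73(c=2) 84(c=2) 37(c=2)]
  9. access 36: HIT, count now 2. Cache: [73(c=2) 84(c=2) 37(c=2) 36(c=2)]
  10. access 37: HIT, count now 3. Cache: [73(c=2) 84(c=2) 36(c=2) 37(c=3)]
  11. access 62: MISS, evict 73(c=2). Cache: [62(c=1) 84(c=2) 36(c=2) 37(c=3)]
  12. access 91: MISS, evict 62(c=1). Cache: [91(c=1) 84(c=2) 36(c=2) 37(c=3)]
  13. access 91: HIT, count now 2. Cache: [84(c=2) 36(c=2) 91(c=2) 37(c=3)]
  14. access 83: MISS, evict 84(c=2). Cache: [83(c=1) 36(c=2) 91(c=2) 37(c=3)]
  15. access 93: MISS, evict 83(c=1). Cache: [93(c=1) 36(c=2) 91(c=2) 37(c=3)]
  16. access 93: HIT, count now 2. Cache: [36(c=2) 91(c=2) 93(c=2) 37(c=3)]
  17. access 91: HIT, count now 3. Cache: [36(c=2) 93(c=2) 37(c=3) 91(c=3)]
  18. access 47: MISS, evict 36(c=2). Cache: [47(c=1) 93(c=2) 37(c=3) 91(c=3)]
Total: 8 hits, 10 misses, 6 evictions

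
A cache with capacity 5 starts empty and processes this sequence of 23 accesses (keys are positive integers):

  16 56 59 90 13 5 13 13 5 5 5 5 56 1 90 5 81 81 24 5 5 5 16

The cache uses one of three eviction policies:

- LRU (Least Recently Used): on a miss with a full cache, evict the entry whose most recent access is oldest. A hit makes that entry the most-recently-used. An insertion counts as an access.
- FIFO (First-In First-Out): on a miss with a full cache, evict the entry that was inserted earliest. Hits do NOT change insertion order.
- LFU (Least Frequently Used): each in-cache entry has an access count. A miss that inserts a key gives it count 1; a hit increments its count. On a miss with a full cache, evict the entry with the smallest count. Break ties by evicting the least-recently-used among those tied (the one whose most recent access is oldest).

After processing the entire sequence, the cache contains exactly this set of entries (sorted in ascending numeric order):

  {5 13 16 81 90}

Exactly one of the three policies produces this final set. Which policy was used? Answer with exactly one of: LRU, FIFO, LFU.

Answer: LFU

Derivation:
Simulating under each policy and comparing final sets:
  LRU: final set = {5 16 24 81 90} -> differs
  FIFO: final set = {1 5 16 24 81} -> differs
  LFU: final set = {5 13 16 81 90} -> MATCHES target
Only LFU produces the target set.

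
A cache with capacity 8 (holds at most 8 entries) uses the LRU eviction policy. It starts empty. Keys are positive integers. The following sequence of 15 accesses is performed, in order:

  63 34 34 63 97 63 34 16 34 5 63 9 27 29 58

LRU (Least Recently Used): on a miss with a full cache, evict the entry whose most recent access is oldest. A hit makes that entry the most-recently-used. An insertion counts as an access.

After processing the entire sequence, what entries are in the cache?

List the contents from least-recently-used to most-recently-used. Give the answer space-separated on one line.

Answer: 16 34 5 63 9 27 29 58

Derivation:
LRU simulation (capacity=8):
  1. access 63: MISS. Cache (LRU->MRU): [63]
  2. access 34: MISS. Cache (LRU->MRU): [63 34]
  3. access 34: HIT. Cache (LRU->MRU): [63 34]
  4. access 63: HIT. Cache (LRU->MRU): [34 63]
  5. access 97: MISS. Cache (LRU->MRU): [34 63 97]
  6. access 63: HIT. Cache (LRU->MRU): [34 97 63]
  7. access 34: HIT. Cache (LRU->MRU): [97 63 34]
  8. access 16: MISS. Cache (LRU->MRU): [97 63 34 16]
  9. access 34: HIT. Cache (LRU->MRU): [97 63 16 34]
  10. access 5: MISS. Cache (LRU->MRU): [97 63 16 34 5]
  11. access 63: HIT. Cache (LRU->MRU): [97 16 34 5 63]
  12. access 9: MISS. Cache (LRU->MRU): [97 16 34 5 63 9]
  13. access 27: MISS. Cache (LRU->MRU): [97 16 34 5 63 9 27]
  14. access 29: MISS. Cache (LRU->MRU): [97 16 34 5 63 9 27 29]
  15. access 58: MISS, evict 97. Cache (LRU->MRU): [16 34 5 63 9 27 29 58]
Total: 6 hits, 9 misses, 1 evictions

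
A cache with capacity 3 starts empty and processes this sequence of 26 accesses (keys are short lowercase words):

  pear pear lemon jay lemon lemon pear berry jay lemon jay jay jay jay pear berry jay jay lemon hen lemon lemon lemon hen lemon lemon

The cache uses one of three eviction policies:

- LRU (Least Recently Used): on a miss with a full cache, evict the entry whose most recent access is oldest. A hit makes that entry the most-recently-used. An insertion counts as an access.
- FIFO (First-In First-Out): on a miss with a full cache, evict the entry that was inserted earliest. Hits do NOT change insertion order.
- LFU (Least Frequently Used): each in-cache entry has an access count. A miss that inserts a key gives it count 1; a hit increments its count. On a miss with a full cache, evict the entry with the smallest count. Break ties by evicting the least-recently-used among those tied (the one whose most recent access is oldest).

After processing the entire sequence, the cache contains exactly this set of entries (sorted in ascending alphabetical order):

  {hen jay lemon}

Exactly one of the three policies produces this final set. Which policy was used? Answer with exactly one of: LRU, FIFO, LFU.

Answer: LRU

Derivation:
Simulating under each policy and comparing final sets:
  LRU: final set = {hen jay lemon} -> MATCHES target
  FIFO: final set = {hen lemon pear} -> differs
  LFU: final set = {jay lemon pear} -> differs
Only LRU produces the target set.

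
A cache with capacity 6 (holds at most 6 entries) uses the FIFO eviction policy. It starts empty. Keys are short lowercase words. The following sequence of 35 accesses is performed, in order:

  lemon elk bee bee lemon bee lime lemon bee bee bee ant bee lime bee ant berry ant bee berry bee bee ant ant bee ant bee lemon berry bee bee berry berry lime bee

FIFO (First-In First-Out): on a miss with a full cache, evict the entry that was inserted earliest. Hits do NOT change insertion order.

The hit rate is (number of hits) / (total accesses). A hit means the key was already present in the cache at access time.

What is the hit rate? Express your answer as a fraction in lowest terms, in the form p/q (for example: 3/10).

FIFO simulation (capacity=6):
  1. access lemon: MISS. Cache (old->new): [lemon]
  2. access elk: MISS. Cache (old->new): [lemon elk]
  3. access bee: MISS. Cache (old->new): [lemon elk bee]
  4. access bee: HIT. Cache (old->new): [lemon elk bee]
  5. access lemon: HIT. Cache (old->new): [lemon elk bee]
  6. access bee: HIT. Cache (old->new): [lemon elk bee]
  7. access lime: MISS. Cache (old->new): [lemon elk bee lime]
  8. access lemon: HIT. Cache (old->new): [lemon elk bee lime]
  9. access bee: HIT. Cache (old->new): [lemon elk bee lime]
  10. access bee: HIT. Cache (old->new): [lemon elk bee lime]
  11. access bee: HIT. Cache (old->new): [lemon elk bee lime]
  12. access ant: MISS. Cache (old->new): [lemon elk bee lime ant]
  13. access bee: HIT. Cache (old->new): [lemon elk bee lime ant]
  14. access lime: HIT. Cache (old->new): [lemon elk bee lime ant]
  15. access bee: HIT. Cache (old->new): [lemon elk bee lime ant]
  16. access ant: HIT. Cache (old->new): [lemon elk bee lime ant]
  17. access berry: MISS. Cache (old->new): [lemon elk bee lime ant berry]
  18. access ant: HIT. Cache (old->new): [lemon elk bee lime ant berry]
  19. access bee: HIT. Cache (old->new): [lemon elk bee lime ant berry]
  20. access berry: HIT. Cache (old->new): [lemon elk bee lime ant berry]
  21. access bee: HIT. Cache (old->new): [lemon elk bee lime ant berry]
  22. access bee: HIT. Cache (old->new): [lemon elk bee lime ant berry]
  23. access ant: HIT. Cache (old->new): [lemon elk bee lime ant berry]
  24. access ant: HIT. Cache (old->new): [lemon elk bee lime ant berry]
  25. access bee: HIT. Cache (old->new): [lemon elk bee lime ant berry]
  26. access ant: HIT. Cache (old->new): [lemon elk bee lime ant berry]
  27. access bee: HIT. Cache (old->new): [lemon elk bee lime ant berry]
  28. access lemon: HIT. Cache (old->new): [lemon elk bee lime ant berry]
  29. access berry: HIT. Cache (old->new): [lemon elk bee lime ant berry]
  30. access bee: HIT. Cache (old->new): [lemon elk bee lime ant berry]
  31. access bee: HIT. Cache (old->new): [lemon elk bee lime ant berry]
  32. access berry: HIT. Cache (old->new): [lemon elk bee lime ant berry]
  33. access berry: HIT. Cache (old->new): [lemon elk bee lime ant berry]
  34. access lime: HIT. Cache (old->new): [lemon elk bee lime ant berry]
  35. access bee: HIT. Cache (old->new): [lemon elk bee lime ant berry]
Total: 29 hits, 6 misses, 0 evictions

Hit rate = 29/35

Answer: 29/35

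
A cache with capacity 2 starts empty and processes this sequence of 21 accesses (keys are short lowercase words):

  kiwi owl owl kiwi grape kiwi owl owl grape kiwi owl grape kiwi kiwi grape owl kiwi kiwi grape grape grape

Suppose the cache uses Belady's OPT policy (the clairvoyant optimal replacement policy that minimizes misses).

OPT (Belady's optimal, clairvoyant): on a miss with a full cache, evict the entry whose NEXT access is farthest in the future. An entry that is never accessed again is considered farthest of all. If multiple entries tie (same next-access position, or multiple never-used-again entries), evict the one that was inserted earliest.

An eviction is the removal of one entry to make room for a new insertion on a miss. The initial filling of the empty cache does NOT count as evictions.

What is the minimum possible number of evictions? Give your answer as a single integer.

Answer: 6

Derivation:
OPT (Belady) simulation (capacity=2):
  1. access kiwi: MISS. Cache: [kiwi]
  2. access owl: MISS. Cache: [kiwi owl]
  3. access owl: HIT. Next use of owl: step 7. Cache: [kiwi owl]
  4. access kiwi: HIT. Next use of kiwi: step 6. Cache: [kiwi owl]
  5. access grape: MISS, evict owl (next use: step 7). Cache: [kiwi grape]
  6. access kiwi: HIT. Next use of kiwi: step 10. Cache: [kiwi grape]
  7. access owl: MISS, evict kiwi (next use: step 10). Cache: [grape owl]
  8. access owl: HIT. Next use of owl: step 11. Cache: [grape owl]
  9. access grape: HIT. Next use of grape: step 12. Cache: [grape owl]
  10. access kiwi: MISS, evict grape (next use: step 12). Cache: [owl kiwi]
  11. access owl: HIT. Next use of owl: step 16. Cache: [owl kiwi]
  12. access grape: MISS, evict owl (next use: step 16). Cache: [kiwi grape]
  13. access kiwi: HIT. Next use of kiwi: step 14. Cache: [kiwi grape]
  14. access kiwi: HIT. Next use of kiwi: step 17. Cache: [kiwi grape]
  15. access grape: HIT. Next use of grape: step 19. Cache: [kiwi grape]
  16. access owl: MISS, evict grape (next use: step 19). Cache: [kiwi owl]
  17. access kiwi: HIT. Next use of kiwi: step 18. Cache: [kiwi owl]
  18. access kiwi: HIT. Next use of kiwi: never. Cache: [kiwi owl]
  19. access grape: MISS, evict kiwi (next use: never). Cache: [owl grape]
  20. access grape: HIT. Next use of grape: step 21. Cache: [owl grape]
  21. access grape: HIT. Next use of grape: never. Cache: [owl grape]
Total: 13 hits, 8 misses, 6 evictions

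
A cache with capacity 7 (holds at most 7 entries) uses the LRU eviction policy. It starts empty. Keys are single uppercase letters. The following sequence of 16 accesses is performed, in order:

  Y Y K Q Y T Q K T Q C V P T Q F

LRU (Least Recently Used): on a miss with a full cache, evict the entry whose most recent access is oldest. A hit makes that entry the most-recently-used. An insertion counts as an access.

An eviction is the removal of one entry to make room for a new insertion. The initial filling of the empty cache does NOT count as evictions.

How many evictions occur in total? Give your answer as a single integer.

Answer: 1

Derivation:
LRU simulation (capacity=7):
  1. access Y: MISS. Cache (LRU->MRU): [Y]
  2. access Y: HIT. Cache (LRU->MRU): [Y]
  3. access K: MISS. Cache (LRU->MRU): [Y K]
  4. access Q: MISS. Cache (LRU->MRU): [Y K Q]
  5. access Y: HIT. Cache (LRU->MRU): [K Q Y]
  6. access T: MISS. Cache (LRU->MRU): [K Q Y T]
  7. access Q: HIT. Cache (LRU->MRU): [K Y T Q]
  8. access K: HIT. Cache (LRU->MRU): [Y T Q K]
  9. access T: HIT. Cache (LRU->MRU): [Y Q K T]
  10. access Q: HIT. Cache (LRU->MRU): [Y K T Q]
  11. access C: MISS. Cache (LRU->MRU): [Y K T Q C]
  12. access V: MISS. Cache (LRU->MRU): [Y K T Q C V]
  13. access P: MISS. Cache (LRU->MRU): [Y K T Q C V P]
  14. access T: HIT. Cache (LRU->MRU): [Y K Q C V P T]
  15. access Q: HIT. Cache (LRU->MRU): [Y K C V P T Q]
  16. access F: MISS, evict Y. Cache (LRU->MRU): [K C V P T Q F]
Total: 8 hits, 8 misses, 1 evictions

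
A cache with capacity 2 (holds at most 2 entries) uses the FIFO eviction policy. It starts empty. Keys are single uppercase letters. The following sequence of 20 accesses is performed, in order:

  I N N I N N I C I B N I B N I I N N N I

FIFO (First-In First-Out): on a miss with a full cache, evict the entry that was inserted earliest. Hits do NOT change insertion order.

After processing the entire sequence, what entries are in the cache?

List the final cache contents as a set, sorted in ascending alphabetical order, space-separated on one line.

FIFO simulation (capacity=2):
  1. access I: MISS. Cache (old->new): [I]
  2. access N: MISS. Cache (old->new): [I N]
  3. access N: HIT. Cache (old->new): [I N]
  4. access I: HIT. Cache (old->new): [I N]
  5. access N: HIT. Cache (old->new): [I N]
  6. access N: HIT. Cache (old->new): [I N]
  7. access I: HIT. Cache (old->new): [I N]
  8. access C: MISS, evict I. Cache (old->new): [N C]
  9. access I: MISS, evict N. Cache (old->new): [C I]
  10. access B: MISS, evict C. Cache (old->new): [I B]
  11. access N: MISS, evict I. Cache (old->new): [B N]
  12. access I: MISS, evict B. Cache (old->new): [N I]
  13. access B: MISS, evict N. Cache (old->new): [I B]
  14. access N: MISS, evict I. Cache (old->new): [B N]
  15. access I: MISS, evict B. Cache (old->new): [N I]
  16. access I: HIT. Cache (old->new): [N I]
  17. access N: HIT. Cache (old->new): [N I]
  18. access N: HIT. Cache (old->new): [N I]
  19. access N: HIT. Cache (old->new): [N I]
  20. access I: HIT. Cache (old->new): [N I]
Total: 10 hits, 10 misses, 8 evictions

Answer: I N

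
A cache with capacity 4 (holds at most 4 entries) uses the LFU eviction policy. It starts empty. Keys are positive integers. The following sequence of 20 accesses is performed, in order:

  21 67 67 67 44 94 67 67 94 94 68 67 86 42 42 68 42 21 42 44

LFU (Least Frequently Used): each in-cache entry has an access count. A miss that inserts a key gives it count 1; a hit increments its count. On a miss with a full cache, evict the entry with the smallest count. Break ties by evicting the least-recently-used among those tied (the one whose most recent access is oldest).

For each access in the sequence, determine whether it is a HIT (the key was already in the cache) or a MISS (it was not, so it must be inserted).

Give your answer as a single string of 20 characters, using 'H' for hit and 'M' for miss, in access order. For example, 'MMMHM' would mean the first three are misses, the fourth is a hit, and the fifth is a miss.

LFU simulation (capacity=4):
  1. access 21: MISS. Cache: [21(c=1)]
  2. access 67: MISS. Cache: [21(c=1) 67(c=1)]
  3. access 67: HIT, count now 2. Cache: [21(c=1) 67(c=2)]
  4. access 67: HIT, count now 3. Cache: [21(c=1) 67(c=3)]
  5. access 44: MISS. Cache: [21(c=1) 44(c=1) 67(c=3)]
  6. access 94: MISS. Cache: [21(c=1) 44(c=1) 94(c=1) 67(c=3)]
  7. access 67: HIT, count now 4. Cache: [21(c=1) 44(c=1) 94(c=1) 67(c=4)]
  8. access 67: HIT, count now 5. Cache: [21(c=1) 44(c=1) 94(c=1) 67(c=5)]
  9. access 94: HIT, count now 2. Cache: [21(c=1) 44(c=1) 94(c=2) 67(c=5)]
  10. access 94: HIT, count now 3. Cache: [21(c=1) 44(c=1) 94(c=3) 67(c=5)]
  11. access 68: MISS, evict 21(c=1). Cache: [44(c=1) 68(c=1) 94(c=3) 67(c=5)]
  12. access 67: HIT, count now 6. Cache: [44(c=1) 68(c=1) 94(c=3) 67(c=6)]
  13. access 86: MISS, evict 44(c=1). Cache: [68(c=1) 86(c=1) 94(c=3) 67(c=6)]
  14. access 42: MISS, evict 68(c=1). Cache: [86(c=1) 42(c=1) 94(c=3) 67(c=6)]
  15. access 42: HIT, count now 2. Cache: [86(c=1) 42(c=2) 94(c=3) 67(c=6)]
  16. access 68: MISS, evict 86(c=1). Cache: [68(c=1) 42(c=2) 94(c=3) 67(c=6)]
  17. access 42: HIT, count now 3. Cache: [68(c=1) 94(c=3) 42(c=3) 67(c=6)]
  18. access 21: MISS, evict 68(c=1). Cache: [21(c=1) 94(c=3) 42(c=3) 67(c=6)]
  19. access 42: HIT, count now 4. Cache: [21(c=1) 94(c=3) 42(c=4) 67(c=6)]
  20. access 44: MISS, evict 21(c=1). Cache: [44(c=1) 94(c=3) 42(c=4) 67(c=6)]
Total: 10 hits, 10 misses, 6 evictions

Answer: MMHHMMHHHHMHMMHMHMHM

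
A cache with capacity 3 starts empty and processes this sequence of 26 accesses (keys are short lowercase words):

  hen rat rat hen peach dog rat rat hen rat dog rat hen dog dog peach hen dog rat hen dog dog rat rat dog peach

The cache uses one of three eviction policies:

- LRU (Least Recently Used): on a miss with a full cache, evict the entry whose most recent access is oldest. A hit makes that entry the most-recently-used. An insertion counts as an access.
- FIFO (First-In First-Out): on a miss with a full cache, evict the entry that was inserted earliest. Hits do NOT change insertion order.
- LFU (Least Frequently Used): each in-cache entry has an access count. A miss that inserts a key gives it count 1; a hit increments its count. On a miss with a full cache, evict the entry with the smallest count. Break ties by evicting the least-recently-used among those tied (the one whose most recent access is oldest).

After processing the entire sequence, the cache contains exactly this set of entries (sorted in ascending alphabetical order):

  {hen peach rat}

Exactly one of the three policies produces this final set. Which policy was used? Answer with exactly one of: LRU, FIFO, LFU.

Simulating under each policy and comparing final sets:
  LRU: final set = {dog peach rat} -> differs
  FIFO: final set = {hen peach rat} -> MATCHES target
  LFU: final set = {dog peach rat} -> differs
Only FIFO produces the target set.

Answer: FIFO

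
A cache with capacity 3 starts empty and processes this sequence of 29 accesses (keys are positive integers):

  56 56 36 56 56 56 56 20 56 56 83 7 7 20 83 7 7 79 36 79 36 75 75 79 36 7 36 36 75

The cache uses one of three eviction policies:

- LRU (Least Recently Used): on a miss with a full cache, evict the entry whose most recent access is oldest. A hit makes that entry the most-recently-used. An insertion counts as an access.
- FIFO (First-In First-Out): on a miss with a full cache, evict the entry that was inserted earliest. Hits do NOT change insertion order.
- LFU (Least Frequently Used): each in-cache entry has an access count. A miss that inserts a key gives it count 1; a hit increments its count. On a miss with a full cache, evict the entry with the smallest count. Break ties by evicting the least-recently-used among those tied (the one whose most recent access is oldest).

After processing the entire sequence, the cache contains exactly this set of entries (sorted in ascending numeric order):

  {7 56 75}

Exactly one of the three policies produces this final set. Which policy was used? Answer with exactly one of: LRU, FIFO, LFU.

Answer: LFU

Derivation:
Simulating under each policy and comparing final sets:
  LRU: final set = {7 36 75} -> differs
  FIFO: final set = {7 36 75} -> differs
  LFU: final set = {7 56 75} -> MATCHES target
Only LFU produces the target set.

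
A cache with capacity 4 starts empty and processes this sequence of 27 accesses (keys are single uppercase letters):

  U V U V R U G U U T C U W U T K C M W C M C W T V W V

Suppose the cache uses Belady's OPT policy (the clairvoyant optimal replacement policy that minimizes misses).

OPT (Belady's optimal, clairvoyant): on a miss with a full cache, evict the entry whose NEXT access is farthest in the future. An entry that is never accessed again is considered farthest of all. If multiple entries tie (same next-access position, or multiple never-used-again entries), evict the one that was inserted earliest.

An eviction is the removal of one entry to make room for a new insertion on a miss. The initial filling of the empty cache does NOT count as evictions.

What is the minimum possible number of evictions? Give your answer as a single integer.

OPT (Belady) simulation (capacity=4):
  1. access U: MISS. Cache: [U]
  2. access V: MISS. Cache: [U V]
  3. access U: HIT. Next use of U: step 6. Cache: [U V]
  4. access V: HIT. Next use of V: step 25. Cache: [U V]
  5. access R: MISS. Cache: [U V R]
  6. access U: HIT. Next use of U: step 8. Cache: [U V R]
  7. access G: MISS. Cache: [U V R G]
  8. access U: HIT. Next use of U: step 9. Cache: [U V R G]
  9. access U: HIT. Next use of U: step 12. Cache: [U V R G]
  10. access T: MISS, evict R (next use: never). Cache: [U V G T]
  11. access C: MISS, evict G (next use: never). Cache: [U V T C]
  12. access U: HIT. Next use of U: step 14. Cache: [U V T C]
  13. access W: MISS, evict V (next use: step 25). Cache: [U T C W]
  14. access U: HIT. Next use of U: never. Cache: [U T C W]
  15. access T: HIT. Next use of T: step 24. Cache: [U T C W]
  16. access K: MISS, evict U (next use: never). Cache: [T C W K]
  17. access C: HIT. Next use of C: step 20. Cache: [T C W K]
  18. access M: MISS, evict K (next use: never). Cache: [T C W M]
  19. access W: HIT. Next use of W: step 23. Cache: [T C W M]
  20. access C: HIT. Next use of C: step 22. Cache: [T C W M]
  21. access M: HIT. Next use of M: never. Cache: [T C W M]
  22. access C: HIT. Next use of C: never. Cache: [T C W M]
  23. access W: HIT. Next use of W: step 26. Cache: [T C W M]
  24. access T: HIT. Next use of T: never. Cache: [T C W M]
  25. access V: MISS, evict T (next use: never). Cache: [C W M V]
  26. access W: HIT. Next use of W: never. Cache: [C W M V]
  27. access V: HIT. Next use of V: never. Cache: [C W M V]
Total: 17 hits, 10 misses, 6 evictions

Answer: 6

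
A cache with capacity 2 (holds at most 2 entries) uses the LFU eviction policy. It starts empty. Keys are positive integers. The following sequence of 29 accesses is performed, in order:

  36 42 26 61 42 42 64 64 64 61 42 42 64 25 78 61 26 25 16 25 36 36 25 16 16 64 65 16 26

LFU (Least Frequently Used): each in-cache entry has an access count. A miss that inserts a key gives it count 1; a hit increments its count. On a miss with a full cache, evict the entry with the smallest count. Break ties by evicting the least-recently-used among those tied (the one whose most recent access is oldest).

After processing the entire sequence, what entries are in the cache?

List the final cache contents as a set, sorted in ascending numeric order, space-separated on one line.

LFU simulation (capacity=2):
  1. access 36: MISS. Cache: [36(c=1)]
  2. access 42: MISS. Cache: [36(c=1) 42(c=1)]
  3. access 26: MISS, evict 36(c=1). Cache: [42(c=1) 26(c=1)]
  4. access 61: MISS, evict 42(c=1). Cache: [26(c=1) 61(c=1)]
  5. access 42: MISS, evict 26(c=1). Cache: [61(c=1) 42(c=1)]
  6. access 42: HIT, count now 2. Cache: [61(c=1) 42(c=2)]
  7. access 64: MISS, evict 61(c=1). Cache: [64(c=1) 42(c=2)]
  8. access 64: HIT, count now 2. Cache: [42(c=2) 64(c=2)]
  9. access 64: HIT, count now 3. Cache: [42(c=2) 64(c=3)]
  10. access 61: MISS, evict 42(c=2). Cache: [61(c=1) 64(c=3)]
  11. access 42: MISS, evict 61(c=1). Cache: [42(c=1) 64(c=3)]
  12. access 42: HIT, count now 2. Cache: [42(c=2) 64(c=3)]
  13. access 64: HIT, count now 4. Cache: [42(c=2) 64(c=4)]
  14. access 25: MISS, evict 42(c=2). Cache: [25(c=1) 64(c=4)]
  15. access 78: MISS, evict 25(c=1). Cache: [78(c=1) 64(c=4)]
  16. access 61: MISS, evict 78(c=1). Cache: [61(c=1) 64(c=4)]
  17. access 26: MISS, evict 61(c=1). Cache: [26(c=1) 64(c=4)]
  18. access 25: MISS, evict 26(c=1). Cache: [25(c=1) 64(c=4)]
  19. access 16: MISS, evict 25(c=1). Cache: [16(c=1) 64(c=4)]
  20. access 25: MISS, evict 16(c=1). Cache: [25(c=1) 64(c=4)]
  21. access 36: MISS, evict 25(c=1). Cache: [36(c=1) 64(c=4)]
  22. access 36: HIT, count now 2. Cache: [36(c=2) 64(c=4)]
  23. access 25: MISS, evict 36(c=2). Cache: [25(c=1) 64(c=4)]
  24. access 16: MISS, evict 25(c=1). Cache: [16(c=1) 64(c=4)]
  25. access 16: HIT, count now 2. Cache: [16(c=2) 64(c=4)]
  26. access 64: HIT, count now 5. Cache: [16(c=2) 64(c=5)]
  27. access 65: MISS, evict 16(c=2). Cache: [65(c=1) 64(c=5)]
  28. access 16: MISS, evict 65(c=1). Cache: [16(c=1) 64(c=5)]
  29. access 26: MISS, evict 16(c=1). Cache: [26(c=1) 64(c=5)]
Total: 8 hits, 21 misses, 19 evictions

Answer: 26 64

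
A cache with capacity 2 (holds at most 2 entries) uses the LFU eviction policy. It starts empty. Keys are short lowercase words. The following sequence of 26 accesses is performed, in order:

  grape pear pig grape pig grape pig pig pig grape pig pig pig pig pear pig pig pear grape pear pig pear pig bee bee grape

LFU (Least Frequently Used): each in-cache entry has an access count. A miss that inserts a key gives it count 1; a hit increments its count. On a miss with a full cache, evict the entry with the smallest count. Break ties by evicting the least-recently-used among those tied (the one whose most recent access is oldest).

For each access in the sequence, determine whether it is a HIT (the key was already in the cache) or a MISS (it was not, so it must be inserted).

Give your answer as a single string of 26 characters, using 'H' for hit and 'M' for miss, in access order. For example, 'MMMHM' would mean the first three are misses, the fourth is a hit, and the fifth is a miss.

LFU simulation (capacity=2):
  1. access grape: MISS. Cache: [grape(c=1)]
  2. access pear: MISS. Cache: [grape(c=1) pear(c=1)]
  3. access pig: MISS, evict grape(c=1). Cache: [pear(c=1) pig(c=1)]
  4. access grape: MISS, evict pear(c=1). Cache: [pig(c=1) grape(c=1)]
  5. access pig: HIT, count now 2. Cache: [grape(c=1) pig(c=2)]
  6. access grape: HIT, count now 2. Cache: [pig(c=2) grape(c=2)]
  7. access pig: HIT, count now 3. Cache: [grape(c=2) pig(c=3)]
  8. access pig: HIT, count now 4. Cache: [grape(c=2) pig(c=4)]
  9. access pig: HIT, count now 5. Cache: [grape(c=2) pig(c=5)]
  10. access grape: HIT, count now 3. Cache: [grape(c=3) pig(c=5)]
  11. access pig: HIT, count now 6. Cache: [grape(c=3) pig(c=6)]
  12. access pig: HIT, count now 7. Cache: [grape(c=3) pig(c=7)]
  13. access pig: HIT, count now 8. Cache: [grape(c=3) pig(c=8)]
  14. access pig: HIT, count now 9. Cache: [grape(c=3) pig(c=9)]
  15. access pear: MISS, evict grape(c=3). Cache: [pear(c=1) pig(c=9)]
  16. access pig: HIT, count now 10. Cache: [pear(c=1) pig(c=10)]
  17. access pig: HIT, count now 11. Cache: [pear(c=1) pig(c=11)]
  18. access pear: HIT, count now 2. Cache: [pear(c=2) pig(c=11)]
  19. access grape: MISS, evict pear(c=2). Cache: [grape(c=1) pig(c=11)]
  20. access pear: MISS, evict grape(c=1). Cache: [pear(c=1) pig(c=11)]
  21. access pig: HIT, count now 12. Cache: [pear(c=1) pig(c=12)]
  22. access pear: HIT, count now 2. Cache: [pear(c=2) pig(c=12)]
  23. access pig: HIT, count now 13. Cache: [pear(c=2) pig(c=13)]
  24. access bee: MISS, evict pear(c=2). Cache: [bee(c=1) pig(c=13)]
  25. access bee: HIT, count now 2. Cache: [bee(c=2) pig(c=13)]
  26. access grape: MISS, evict bee(c=2). Cache: [grape(c=1) pig(c=13)]
Total: 17 hits, 9 misses, 7 evictions

Answer: MMMMHHHHHHHHHHMHHHMMHHHMHM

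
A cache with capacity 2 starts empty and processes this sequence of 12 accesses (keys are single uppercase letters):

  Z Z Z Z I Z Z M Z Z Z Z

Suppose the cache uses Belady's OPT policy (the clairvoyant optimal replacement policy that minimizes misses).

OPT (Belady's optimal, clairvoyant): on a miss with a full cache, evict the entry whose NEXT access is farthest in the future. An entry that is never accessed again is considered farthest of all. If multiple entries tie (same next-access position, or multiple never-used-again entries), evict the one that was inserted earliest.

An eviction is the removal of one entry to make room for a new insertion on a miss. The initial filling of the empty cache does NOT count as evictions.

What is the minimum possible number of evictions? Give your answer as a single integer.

OPT (Belady) simulation (capacity=2):
  1. access Z: MISS. Cache: [Z]
  2. access Z: HIT. Next use of Z: step 3. Cache: [Z]
  3. access Z: HIT. Next use of Z: step 4. Cache: [Z]
  4. access Z: HIT. Next use of Z: step 6. Cache: [Z]
  5. access I: MISS. Cache: [Z I]
  6. access Z: HIT. Next use of Z: step 7. Cache: [Z I]
  7. access Z: HIT. Next use of Z: step 9. Cache: [Z I]
  8. access M: MISS, evict I (next use: never). Cache: [Z M]
  9. access Z: HIT. Next use of Z: step 10. Cache: [Z M]
  10. access Z: HIT. Next use of Z: step 11. Cache: [Z M]
  11. access Z: HIT. Next use of Z: step 12. Cache: [Z M]
  12. access Z: HIT. Next use of Z: never. Cache: [Z M]
Total: 9 hits, 3 misses, 1 evictions

Answer: 1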